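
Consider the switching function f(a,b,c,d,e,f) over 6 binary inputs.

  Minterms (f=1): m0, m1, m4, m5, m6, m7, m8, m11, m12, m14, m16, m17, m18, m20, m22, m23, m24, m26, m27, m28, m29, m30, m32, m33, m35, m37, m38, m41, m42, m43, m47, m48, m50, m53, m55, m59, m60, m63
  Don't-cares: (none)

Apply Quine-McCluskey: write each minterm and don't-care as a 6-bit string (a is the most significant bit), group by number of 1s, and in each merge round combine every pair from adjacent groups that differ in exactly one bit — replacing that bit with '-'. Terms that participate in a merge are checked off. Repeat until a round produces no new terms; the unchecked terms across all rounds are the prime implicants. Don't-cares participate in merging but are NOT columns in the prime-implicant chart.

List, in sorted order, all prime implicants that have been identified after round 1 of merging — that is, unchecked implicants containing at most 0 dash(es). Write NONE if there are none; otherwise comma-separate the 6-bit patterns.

size-2^0 implicants → 000000(✓)  000001(✓)  000100(✓)  000101(✓)  000110(✓)  000111(✓)  001000(✓)  001011(✓)  001100(✓)  001110(✓)  010000(✓)  010001(✓)  010010(✓)  010100(✓)  010110(✓)  010111(✓)  011000(✓)  011010(✓)  011011(✓)  011100(✓)  011101(✓)  011110(✓)  100000(✓)  100001(✓)  100011(✓)  100101(✓)  100110(✓)  101001(✓)  101010(✓)  101011(✓)  101111(✓)  110000(✓)  110010(✓)  110101(✓)  110111(✓)  111011(✓)  111100(✓)  111111(✓)
size-2^1 implicants → -00000(✓)  -00001(✓)  -00101(✓)  -00110  -01011(✓)  -10000(✓)  -10010(✓)  -10111  -11011(✓)  -11100  0-0000(✓)  0-0001(✓)  0-0100(✓)  0-0110(✓)  0-0111(✓)  0-1000(✓)  0-1011(✓)  0-1100(✓)  0-1110(✓)  00-000(✓)  00-100(✓)  00-110(✓)  000-00(✓)  000-01(✓)  00000-(✓)  0001-0(✓)  0001-1(✓)  00010-(✓)  00011-(✓)  001-00(✓)  0011-0(✓)  01-000(✓)  01-010(✓)  01-100(✓)  01-110(✓)  010-00(✓)  010-10(✓)  0100-0(✓)  01000-(✓)  0101-0(✓)  01011-(✓)  011-00(✓)  011-10(✓)  0110-0(✓)  01101-  0111-0(✓)  01110-  1-0000(✓)  1-0101  1-1011(✓)  1-1111(✓)  10-001(✓)  10-011(✓)  100-01(✓)  1000-1(✓)  10000-(✓)  101-11(✓)  1010-1(✓)  10101-  11-111  1100-0(✓)  1101-1  111-11(✓)
size-2^2 implicants → --0000  --1011  -00-01  -0000-  -100-0  0--000(✓)  0--100(✓)  0--110(✓)  0-0-00(✓)  0-000-  0-01-0(✓)  0-011-  0-1-00(✓)  0-11-0(✓)  00--00(✓)  00-1-0(✓)  000-0-  0001--  01--00(✓)  01--10(✓)  01-0-0(✓)  01-1-0(✓)  010--0(✓)  011--0(✓)  1-1-11  10-0-1
size-2^3 implicants → 0---00  0--1-0  01---0
Unchecked terms (primes): --0000, --1011, -00-01, -0000-, -00110, -100-0, -10111, -11100, 0---00, 0--1-0, 0-000-, 0-011-, 000-0-, 0001--, 01---0, 01101-, 01110-, 1-0101, 1-1-11, 10-0-1, 10101-, 11-111, 1101-1

NONE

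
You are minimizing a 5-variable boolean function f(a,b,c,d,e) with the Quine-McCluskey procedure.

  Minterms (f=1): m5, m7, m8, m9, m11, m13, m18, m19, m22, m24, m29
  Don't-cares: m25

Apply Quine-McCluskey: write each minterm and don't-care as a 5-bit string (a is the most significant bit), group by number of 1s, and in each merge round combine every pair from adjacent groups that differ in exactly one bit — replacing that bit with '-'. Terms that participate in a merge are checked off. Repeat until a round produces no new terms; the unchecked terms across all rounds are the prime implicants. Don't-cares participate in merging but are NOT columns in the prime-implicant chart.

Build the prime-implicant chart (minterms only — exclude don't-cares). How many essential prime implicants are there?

6

[col 0] 00101*, 00111*, 01000*, 01001*, 01011*, 01101*, 10010*, 10011*, 10110*, 11000*, 11001*, 11101*
[col 1] -1000*, -1001*, -1101*, 0-101, 001-1, 01-01*, 010-1, 0100-*, 10-10, 1001-, 11-01*, 1100-*
[col 2] -1-01, -100-
Prime implicants: -1-01, -100-, 0-101, 001-1, 010-1, 10-10, 1001-
PI chart (minterm → PIs covering it):
  5 | 0-101,001-1
  7 | 001-1  (sole → essential)
  8 | -100-  (sole → essential)
  9 | -1-01,-100-,010-1
  11 | 010-1  (sole → essential)
  13 | -1-01,0-101
  18 | 10-10,1001-
  19 | 1001-  (sole → essential)
  22 | 10-10  (sole → essential)
  24 | -100-  (sole → essential)
  29 | -1-01  (sole → essential)
Essential prime implicants: -1-01, -100-, 001-1, 010-1, 10-10, 1001-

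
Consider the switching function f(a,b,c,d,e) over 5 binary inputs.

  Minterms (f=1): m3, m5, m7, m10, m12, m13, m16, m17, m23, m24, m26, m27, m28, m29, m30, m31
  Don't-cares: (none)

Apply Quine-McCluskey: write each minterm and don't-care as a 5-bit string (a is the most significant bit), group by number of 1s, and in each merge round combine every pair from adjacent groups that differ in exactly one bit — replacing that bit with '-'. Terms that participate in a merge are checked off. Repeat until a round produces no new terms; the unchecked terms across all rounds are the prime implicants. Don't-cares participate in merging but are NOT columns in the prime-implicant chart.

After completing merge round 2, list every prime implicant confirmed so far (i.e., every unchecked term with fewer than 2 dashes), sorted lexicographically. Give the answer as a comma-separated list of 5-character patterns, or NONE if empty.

-0111, -1010, 0-101, 00-11, 001-1, 1-000, 1-111, 1000-

Round 0: 00011✓ 00101✓ 00111✓ 01010✓ 01100✓ 01101✓ 10000✓ 10001✓ 10111✓ 11000✓ 11010✓ 11011✓ 11100✓ 11101✓ 11110✓ 11111✓
Round 1: -0111 -1010 -1100✓ -1101✓ 0-101 00-11 001-1 0110-✓ 1-000 1-111 1000- 11-00✓ 11-10✓ 11-11✓ 110-0✓ 1101-✓ 111-0✓ 111-1✓ 1110-✓ 1111-✓
Round 2: -110- 11--0 11-1- 111--
PIs = {-0111, -1010, -110-, 0-101, 00-11, 001-1, 1-000, 1-111, 1000-, 11--0, 11-1-, 111--}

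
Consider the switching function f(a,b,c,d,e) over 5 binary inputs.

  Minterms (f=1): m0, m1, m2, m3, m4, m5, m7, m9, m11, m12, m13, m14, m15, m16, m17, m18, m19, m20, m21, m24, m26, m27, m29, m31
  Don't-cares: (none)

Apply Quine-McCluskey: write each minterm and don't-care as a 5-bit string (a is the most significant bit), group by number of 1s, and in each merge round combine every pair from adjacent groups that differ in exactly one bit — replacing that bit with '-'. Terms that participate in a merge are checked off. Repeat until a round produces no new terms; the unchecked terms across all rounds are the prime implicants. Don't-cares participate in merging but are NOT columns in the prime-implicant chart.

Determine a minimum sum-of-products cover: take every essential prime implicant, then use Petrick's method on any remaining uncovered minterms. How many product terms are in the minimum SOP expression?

[col 0] 00000*, 00001*, 00010*, 00011*, 00100*, 00101*, 00111*, 01001*, 01011*, 01100*, 01101*, 01110*, 01111*, 10000*, 10001*, 10010*, 10011*, 10100*, 10101*, 11000*, 11010*, 11011*, 11101*, 11111*
[col 1] -0000*, -0001*, -0010*, -0011*, -0100*, -0101*, -1011*, -1101*, -1111*, 0-001*, 0-011*, 0-100*, 0-101*, 0-111*, 00-00*, 00-01*, 00-11*, 000-0*, 000-1*, 0000-*, 0001-*, 001-1*, 0010-*, 01-01*, 01-11*, 010-1*, 011-0*, 011-1*, 0110-*, 0111-*, 1-000*, 1-010*, 1-011*, 1-101*, 10-00*, 10-01*, 100-0*, 100-1*, 1000-*, 1001-*, 1010-*, 11-11*, 110-0*, 1101-*, 111-1*
[col 2] --011, --101, -0-00*, -0-01*, -00-0*, -00-1*, -000-*, -001-*, -010-*, -1-11, -11-1, 0--01*, 0--11*, 0-0-1*, 0-1-1*, 0-10-, 00--1*, 00-0-*, 000--*, 01--1*, 011--, 1-0-0, 1-01-, 10-0-*, 100--*
[col 3] -0-0-, -00--, 0---1
Prime implicants: --011, --101, -0-0-, -00--, -1-11, -11-1, 0---1, 0-10-, 011--, 1-0-0, 1-01-
PI chart (minterm → PIs covering it):
  0 | -0-0-,-00--
  1 | -0-0-,-00--,0---1
  2 | -00--  (sole → essential)
  3 | --011,-00--,0---1
  4 | -0-0-,0-10-
  5 | --101,-0-0-,0---1,0-10-
  7 | 0---1  (sole → essential)
  9 | 0---1  (sole → essential)
  11 | --011,-1-11,0---1
  12 | 0-10-,011--
  13 | --101,-11-1,0---1,0-10-,011--
  14 | 011--  (sole → essential)
  15 | -1-11,-11-1,0---1,011--
  16 | -0-0-,-00--,1-0-0
  17 | -0-0-,-00--
  18 | -00--,1-0-0,1-01-
  19 | --011,-00--,1-01-
  20 | -0-0-  (sole → essential)
  21 | --101,-0-0-
  24 | 1-0-0  (sole → essential)
  26 | 1-0-0,1-01-
  27 | --011,-1-11,1-01-
  29 | --101,-11-1
  31 | -1-11,-11-1
Essential prime implicants: -0-0-, -00--, 0---1, 011--, 1-0-0
Petrick residual → --011, -11-1
Minimum SOP uses 7 PIs: c'de + b'd' + b'c' + bce + a'e + a'bc + ac'e'

7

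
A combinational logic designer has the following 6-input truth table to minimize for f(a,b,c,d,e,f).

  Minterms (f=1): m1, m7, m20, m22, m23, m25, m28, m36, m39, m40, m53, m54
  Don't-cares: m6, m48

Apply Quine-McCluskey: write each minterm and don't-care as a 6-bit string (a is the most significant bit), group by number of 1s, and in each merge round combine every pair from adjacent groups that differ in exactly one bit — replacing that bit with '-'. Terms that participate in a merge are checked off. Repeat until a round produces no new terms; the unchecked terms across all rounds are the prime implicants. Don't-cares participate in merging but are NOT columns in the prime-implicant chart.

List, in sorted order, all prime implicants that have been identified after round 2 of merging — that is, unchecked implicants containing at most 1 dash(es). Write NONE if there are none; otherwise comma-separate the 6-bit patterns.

-00111, -10110, 000001, 01-100, 0101-0, 011001, 100100, 101000, 110000, 110101

Round 0: 000001 000110✓ 000111✓ 010100✓ 010110✓ 010111✓ 011001 011100✓ 100100 100111✓ 101000 110000 110101 110110✓
Round 1: -00111 -10110 0-0110✓ 0-0111✓ 00011-✓ 01-100 0101-0 01011-✓
Round 2: 0-011-
PIs = {-00111, -10110, 0-011-, 000001, 01-100, 0101-0, 011001, 100100, 101000, 110000, 110101}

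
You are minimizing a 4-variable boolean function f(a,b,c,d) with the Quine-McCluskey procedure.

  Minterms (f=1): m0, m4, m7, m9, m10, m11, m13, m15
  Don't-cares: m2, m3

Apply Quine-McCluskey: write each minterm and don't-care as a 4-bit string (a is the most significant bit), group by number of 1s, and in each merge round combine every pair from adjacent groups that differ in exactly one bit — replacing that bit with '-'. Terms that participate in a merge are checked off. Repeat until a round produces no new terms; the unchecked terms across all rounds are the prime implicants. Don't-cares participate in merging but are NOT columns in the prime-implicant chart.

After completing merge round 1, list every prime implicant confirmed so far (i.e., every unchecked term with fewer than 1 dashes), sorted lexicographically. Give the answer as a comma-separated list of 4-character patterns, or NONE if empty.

[col 0] 0000*, 0010*, 0011*, 0100*, 0111*, 1001*, 1010*, 1011*, 1101*, 1111*
[col 1] -010*, -011*, -111*, 0-00, 0-11*, 00-0, 001-*, 1-01*, 1-11*, 10-1*, 101-*, 11-1*
[col 2] --11, -01-, 1--1
Prime implicants: --11, -01-, 0-00, 00-0, 1--1

NONE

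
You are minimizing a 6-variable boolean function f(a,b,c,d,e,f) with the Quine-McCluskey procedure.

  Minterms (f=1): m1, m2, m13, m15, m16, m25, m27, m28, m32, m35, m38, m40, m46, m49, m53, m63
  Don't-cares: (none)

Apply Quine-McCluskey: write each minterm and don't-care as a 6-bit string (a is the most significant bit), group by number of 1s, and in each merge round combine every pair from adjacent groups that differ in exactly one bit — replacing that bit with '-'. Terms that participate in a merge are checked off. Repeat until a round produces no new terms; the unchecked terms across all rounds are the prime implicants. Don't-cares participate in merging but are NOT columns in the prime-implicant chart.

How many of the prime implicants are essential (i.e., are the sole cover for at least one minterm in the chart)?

[col 0] 000001, 000010, 001101*, 001111*, 010000, 011001*, 011011*, 011100, 100000*, 100011, 100110*, 101000*, 101110*, 110001*, 110101*, 111111
[col 1] 0011-1, 0110-1, 10-000, 10-110, 110-01
Prime implicants: 000001, 000010, 0011-1, 010000, 0110-1, 011100, 10-000, 10-110, 100011, 110-01, 111111
PI chart (minterm → PIs covering it):
  1 | 000001  (sole → essential)
  2 | 000010  (sole → essential)
  13 | 0011-1  (sole → essential)
  15 | 0011-1  (sole → essential)
  16 | 010000  (sole → essential)
  25 | 0110-1  (sole → essential)
  27 | 0110-1  (sole → essential)
  28 | 011100  (sole → essential)
  32 | 10-000  (sole → essential)
  35 | 100011  (sole → essential)
  38 | 10-110  (sole → essential)
  40 | 10-000  (sole → essential)
  46 | 10-110  (sole → essential)
  49 | 110-01  (sole → essential)
  53 | 110-01  (sole → essential)
  63 | 111111  (sole → essential)
Essential prime implicants: 000001, 000010, 0011-1, 010000, 0110-1, 011100, 10-000, 10-110, 100011, 110-01, 111111

11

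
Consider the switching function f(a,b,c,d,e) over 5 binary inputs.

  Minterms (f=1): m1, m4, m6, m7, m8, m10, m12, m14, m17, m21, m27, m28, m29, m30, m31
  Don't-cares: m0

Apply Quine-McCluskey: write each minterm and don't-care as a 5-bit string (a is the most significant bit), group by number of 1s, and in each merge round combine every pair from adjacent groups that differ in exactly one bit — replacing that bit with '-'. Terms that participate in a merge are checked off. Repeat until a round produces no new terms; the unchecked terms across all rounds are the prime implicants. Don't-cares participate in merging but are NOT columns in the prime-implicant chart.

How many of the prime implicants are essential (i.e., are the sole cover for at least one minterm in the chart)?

Round 0: 00000✓ 00001✓ 00100✓ 00110✓ 00111✓ 01000✓ 01010✓ 01100✓ 01110✓ 10001✓ 10101✓ 11011✓ 11100✓ 11101✓ 11110✓ 11111✓
Round 1: -0001 -1100✓ -1110✓ 0-000✓ 0-100✓ 0-110✓ 00-00✓ 0000- 001-0✓ 0011- 01-00✓ 01-10✓ 010-0✓ 011-0✓ 1-101 10-01 11-11 111-0✓ 111-1✓ 1110-✓ 1111-✓
Round 2: -11-0 0--00 0-1-0 01--0 111--
PIs = {-0001, -11-0, 0--00, 0-1-0, 0000-, 0011-, 01--0, 1-101, 10-01, 11-11, 111--}
Coverage chart:
  m1: -0001,0000-
  m4: 0--00,0-1-0
  m6: 0-1-0,0011-
  m7: 0011- ←essential
  m8: 0--00,01--0
  m10: 01--0 ←essential
  m12: -11-0,0--00,0-1-0,01--0
  m14: -11-0,0-1-0,01--0
  m17: -0001,10-01
  m21: 1-101,10-01
  m27: 11-11 ←essential
  m28: -11-0,111--
  m29: 1-101,111--
  m30: -11-0,111--
  m31: 11-11,111--
Essential: 0011-, 01--0, 11-11

3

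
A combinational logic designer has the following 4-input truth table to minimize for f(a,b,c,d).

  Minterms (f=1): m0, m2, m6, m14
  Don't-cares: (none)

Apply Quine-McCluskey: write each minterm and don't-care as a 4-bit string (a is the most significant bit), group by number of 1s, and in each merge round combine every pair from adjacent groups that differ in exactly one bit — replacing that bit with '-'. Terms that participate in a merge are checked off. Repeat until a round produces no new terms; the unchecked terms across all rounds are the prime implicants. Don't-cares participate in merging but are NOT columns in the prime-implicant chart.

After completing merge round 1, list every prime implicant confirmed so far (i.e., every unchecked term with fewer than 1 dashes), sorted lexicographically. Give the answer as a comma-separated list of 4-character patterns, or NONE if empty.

NONE

Round 0: 0000✓ 0010✓ 0110✓ 1110✓
Round 1: -110 0-10 00-0
PIs = {-110, 0-10, 00-0}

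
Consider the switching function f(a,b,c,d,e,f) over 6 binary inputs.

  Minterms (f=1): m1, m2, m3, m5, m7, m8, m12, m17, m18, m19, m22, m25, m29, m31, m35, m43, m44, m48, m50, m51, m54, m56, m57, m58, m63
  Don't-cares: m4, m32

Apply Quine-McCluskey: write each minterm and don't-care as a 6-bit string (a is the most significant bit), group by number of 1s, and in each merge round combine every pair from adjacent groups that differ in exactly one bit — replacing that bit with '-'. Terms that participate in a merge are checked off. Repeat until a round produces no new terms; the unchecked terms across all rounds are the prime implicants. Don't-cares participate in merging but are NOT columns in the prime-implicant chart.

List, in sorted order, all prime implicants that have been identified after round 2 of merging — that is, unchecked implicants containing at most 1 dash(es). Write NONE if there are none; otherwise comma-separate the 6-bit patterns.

size-2^0 implicants → 000001(✓)  000010(✓)  000011(✓)  000100(✓)  000101(✓)  000111(✓)  001000(✓)  001100(✓)  010001(✓)  010010(✓)  010011(✓)  010110(✓)  011001(✓)  011101(✓)  011111(✓)  100000(✓)  100011(✓)  101011(✓)  101100(✓)  110000(✓)  110010(✓)  110011(✓)  110110(✓)  111000(✓)  111001(✓)  111010(✓)  111111(✓)
size-2^1 implicants → -00011(✓)  -01100  -10010(✓)  -10011(✓)  -10110(✓)  -11001  -11111  0-0001(✓)  0-0010(✓)  0-0011(✓)  00-100  000-01(✓)  000-11(✓)  0000-1(✓)  00001-(✓)  0001-1(✓)  00010-  001-00  01-001  010-10(✓)  0100-1(✓)  01001-(✓)  011-01  0111-1  1-0000  1-0011(✓)  10-011  11-000(✓)  11-010(✓)  110-10(✓)  1100-0(✓)  11001-(✓)  1110-0(✓)  11100-
size-2^2 implicants → --0011  -10-10  -1001-  0-00-1  0-001-  000--1  11-0-0
Unchecked terms (primes): --0011, -01100, -10-10, -1001-, -11001, -11111, 0-00-1, 0-001-, 00-100, 000--1, 00010-, 001-00, 01-001, 011-01, 0111-1, 1-0000, 10-011, 11-0-0, 11100-

-01100, -11001, -11111, 00-100, 00010-, 001-00, 01-001, 011-01, 0111-1, 1-0000, 10-011, 11100-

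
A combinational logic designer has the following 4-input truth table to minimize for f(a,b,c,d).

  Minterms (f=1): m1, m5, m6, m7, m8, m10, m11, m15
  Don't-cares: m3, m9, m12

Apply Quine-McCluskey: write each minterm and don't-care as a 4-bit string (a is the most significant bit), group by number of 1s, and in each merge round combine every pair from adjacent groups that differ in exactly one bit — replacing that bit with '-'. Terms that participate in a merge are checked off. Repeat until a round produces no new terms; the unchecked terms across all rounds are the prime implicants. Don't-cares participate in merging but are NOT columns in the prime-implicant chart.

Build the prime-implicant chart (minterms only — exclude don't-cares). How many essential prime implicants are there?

4

[col 0] 0001*, 0011*, 0101*, 0110*, 0111*, 1000*, 1001*, 1010*, 1011*, 1100*, 1111*
[col 1] -001*, -011*, -111*, 0-01*, 0-11*, 00-1*, 01-1*, 011-, 1-00, 1-11*, 10-0*, 10-1*, 100-*, 101-*
[col 2] --11, -0-1, 0--1, 10--
Prime implicants: --11, -0-1, 0--1, 011-, 1-00, 10--
PI chart (minterm → PIs covering it):
  1 | -0-1,0--1
  5 | 0--1  (sole → essential)
  6 | 011-  (sole → essential)
  7 | --11,0--1,011-
  8 | 1-00,10--
  10 | 10--  (sole → essential)
  11 | --11,-0-1,10--
  15 | --11  (sole → essential)
Essential prime implicants: --11, 0--1, 011-, 10--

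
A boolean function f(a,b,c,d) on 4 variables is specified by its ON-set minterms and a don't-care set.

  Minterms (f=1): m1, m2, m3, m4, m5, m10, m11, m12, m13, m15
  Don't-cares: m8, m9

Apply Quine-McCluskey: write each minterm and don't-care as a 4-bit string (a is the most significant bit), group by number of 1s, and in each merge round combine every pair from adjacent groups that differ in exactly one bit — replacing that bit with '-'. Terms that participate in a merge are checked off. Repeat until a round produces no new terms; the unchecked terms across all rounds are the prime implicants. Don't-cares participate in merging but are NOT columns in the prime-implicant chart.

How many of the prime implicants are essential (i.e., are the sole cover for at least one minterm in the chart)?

[col 0] 0001*, 0010*, 0011*, 0100*, 0101*, 1000*, 1001*, 1010*, 1011*, 1100*, 1101*, 1111*
[col 1] -001*, -010*, -011*, -100*, -101*, 0-01*, 00-1*, 001-*, 010-*, 1-00*, 1-01*, 1-11*, 10-0*, 10-1*, 100-*, 101-*, 11-1*, 110-*
[col 2] --01, -0-1, -01-, -10-, 1--1, 1-0-, 10--
Prime implicants: --01, -0-1, -01-, -10-, 1--1, 1-0-, 10--
PI chart (minterm → PIs covering it):
  1 | --01,-0-1
  2 | -01-  (sole → essential)
  3 | -0-1,-01-
  4 | -10-  (sole → essential)
  5 | --01,-10-
  10 | -01-,10--
  11 | -0-1,-01-,1--1,10--
  12 | -10-,1-0-
  13 | --01,-10-,1--1,1-0-
  15 | 1--1  (sole → essential)
Essential prime implicants: -01-, -10-, 1--1

3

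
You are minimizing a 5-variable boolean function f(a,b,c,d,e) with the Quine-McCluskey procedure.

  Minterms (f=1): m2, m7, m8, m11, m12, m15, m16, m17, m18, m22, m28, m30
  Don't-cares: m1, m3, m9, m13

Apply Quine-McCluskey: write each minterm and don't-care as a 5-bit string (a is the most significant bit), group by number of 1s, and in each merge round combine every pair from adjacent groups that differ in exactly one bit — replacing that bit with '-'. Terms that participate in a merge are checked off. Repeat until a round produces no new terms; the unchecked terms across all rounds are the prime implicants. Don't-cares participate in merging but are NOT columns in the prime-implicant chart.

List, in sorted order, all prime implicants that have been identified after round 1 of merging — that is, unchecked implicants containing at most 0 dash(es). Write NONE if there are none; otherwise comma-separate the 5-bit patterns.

size-2^0 implicants → 00001(✓)  00010(✓)  00011(✓)  00111(✓)  01000(✓)  01001(✓)  01011(✓)  01100(✓)  01101(✓)  01111(✓)  10000(✓)  10001(✓)  10010(✓)  10110(✓)  11100(✓)  11110(✓)
size-2^1 implicants → -0001  -0010  -1100  0-001(✓)  0-011(✓)  0-111(✓)  00-11(✓)  000-1(✓)  0001-  01-00(✓)  01-01(✓)  01-11(✓)  010-1(✓)  0100-(✓)  011-1(✓)  0110-(✓)  1-110  10-10  100-0  1000-  111-0
size-2^2 implicants → 0--11  0-0-1  01--1  01-0-
Unchecked terms (primes): -0001, -0010, -1100, 0--11, 0-0-1, 0001-, 01--1, 01-0-, 1-110, 10-10, 100-0, 1000-, 111-0

NONE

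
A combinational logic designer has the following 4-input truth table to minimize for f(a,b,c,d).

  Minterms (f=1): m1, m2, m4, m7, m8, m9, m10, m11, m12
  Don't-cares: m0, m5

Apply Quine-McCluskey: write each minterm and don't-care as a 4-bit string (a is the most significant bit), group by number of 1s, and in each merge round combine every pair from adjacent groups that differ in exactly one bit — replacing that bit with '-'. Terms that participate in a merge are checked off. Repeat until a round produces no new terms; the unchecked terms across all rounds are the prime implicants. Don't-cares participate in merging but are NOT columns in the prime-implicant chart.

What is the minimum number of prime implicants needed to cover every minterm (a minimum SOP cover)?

5

size-2^0 implicants → 0000(✓)  0001(✓)  0010(✓)  0100(✓)  0101(✓)  0111(✓)  1000(✓)  1001(✓)  1010(✓)  1011(✓)  1100(✓)
size-2^1 implicants → -000(✓)  -001(✓)  -010(✓)  -100(✓)  0-00(✓)  0-01(✓)  00-0(✓)  000-(✓)  01-1  010-(✓)  1-00(✓)  10-0(✓)  10-1(✓)  100-(✓)  101-(✓)
size-2^2 implicants → --00  -0-0  -00-  0-0-  10--
Unchecked terms (primes): --00, -0-0, -00-, 0-0-, 01-1, 10--
Minterm coverage:
  m1 ⊆ -00-,0-0-
  m2 ⊆ -0-0 [E]
  m4 ⊆ --00,0-0-
  m7 ⊆ 01-1 [E]
  m8 ⊆ --00,-0-0,-00-,10--
  m9 ⊆ -00-,10--
  m10 ⊆ -0-0,10--
  m11 ⊆ 10-- [E]
  m12 ⊆ --00 [E]
E = {--00, -0-0, 01-1, 10--}
Petrick residual → -00-
Cover = c'd' + b'd' + b'c' + a'bd + ab'  |cover|=5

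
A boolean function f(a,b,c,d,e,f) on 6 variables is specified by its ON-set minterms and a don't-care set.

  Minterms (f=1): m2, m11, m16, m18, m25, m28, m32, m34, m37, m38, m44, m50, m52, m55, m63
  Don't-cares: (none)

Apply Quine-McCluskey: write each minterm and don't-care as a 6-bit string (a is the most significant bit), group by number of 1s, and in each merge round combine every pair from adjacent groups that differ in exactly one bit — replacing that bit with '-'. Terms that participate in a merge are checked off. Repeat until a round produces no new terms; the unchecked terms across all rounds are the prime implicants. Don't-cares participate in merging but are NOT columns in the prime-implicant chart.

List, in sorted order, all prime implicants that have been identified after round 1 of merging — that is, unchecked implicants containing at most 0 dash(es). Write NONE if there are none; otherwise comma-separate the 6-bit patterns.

001011, 011001, 011100, 100101, 101100, 110100

[col 0] 000010*, 001011, 010000*, 010010*, 011001, 011100, 100000*, 100010*, 100101, 100110*, 101100, 110010*, 110100, 110111*, 111111*
[col 1] -00010*, -10010*, 0-0010*, 0100-0, 1-0010*, 100-10, 1000-0, 11-111
[col 2] --0010
Prime implicants: --0010, 001011, 0100-0, 011001, 011100, 100-10, 1000-0, 100101, 101100, 11-111, 110100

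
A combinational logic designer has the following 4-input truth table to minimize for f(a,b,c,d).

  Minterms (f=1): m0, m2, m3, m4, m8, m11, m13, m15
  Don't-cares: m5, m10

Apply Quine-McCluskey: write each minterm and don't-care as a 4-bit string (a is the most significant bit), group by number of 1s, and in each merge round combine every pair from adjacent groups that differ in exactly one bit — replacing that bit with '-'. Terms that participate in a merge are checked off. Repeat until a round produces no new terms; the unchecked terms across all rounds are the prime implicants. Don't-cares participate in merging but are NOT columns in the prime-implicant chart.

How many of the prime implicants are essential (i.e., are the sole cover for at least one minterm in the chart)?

Round 0: 0000✓ 0010✓ 0011✓ 0100✓ 0101✓ 1000✓ 1010✓ 1011✓ 1101✓ 1111✓
Round 1: -000✓ -010✓ -011✓ -101 0-00 00-0✓ 001-✓ 010- 1-11 10-0✓ 101-✓ 11-1
Round 2: -0-0 -01-
PIs = {-0-0, -01-, -101, 0-00, 010-, 1-11, 11-1}
Coverage chart:
  m0: -0-0,0-00
  m2: -0-0,-01-
  m3: -01- ←essential
  m4: 0-00,010-
  m8: -0-0 ←essential
  m11: -01-,1-11
  m13: -101,11-1
  m15: 1-11,11-1
Essential: -0-0, -01-

2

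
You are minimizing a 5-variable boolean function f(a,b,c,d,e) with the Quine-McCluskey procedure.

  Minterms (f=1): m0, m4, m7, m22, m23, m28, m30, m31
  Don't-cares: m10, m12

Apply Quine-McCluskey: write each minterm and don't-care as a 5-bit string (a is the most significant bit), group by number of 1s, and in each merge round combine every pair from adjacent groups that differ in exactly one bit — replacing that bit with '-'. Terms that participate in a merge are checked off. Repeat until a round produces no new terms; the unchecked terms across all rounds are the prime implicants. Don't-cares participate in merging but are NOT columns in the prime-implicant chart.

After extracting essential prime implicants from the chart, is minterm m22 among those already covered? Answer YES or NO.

YES

Round 0: 00000✓ 00100✓ 00111✓ 01010 01100✓ 10110✓ 10111✓ 11100✓ 11110✓ 11111✓
Round 1: -0111 -1100 0-100 00-00 1-110✓ 1-111✓ 1011-✓ 111-0 1111-✓
Round 2: 1-11-
PIs = {-0111, -1100, 0-100, 00-00, 01010, 1-11-, 111-0}
Coverage chart:
  m0: 00-00 ←essential
  m4: 0-100,00-00
  m7: -0111 ←essential
  m22: 1-11- ←essential
  m23: -0111,1-11-
  m28: -1100,111-0
  m30: 1-11-,111-0
  m31: 1-11- ←essential
Essential: -0111, 00-00, 1-11-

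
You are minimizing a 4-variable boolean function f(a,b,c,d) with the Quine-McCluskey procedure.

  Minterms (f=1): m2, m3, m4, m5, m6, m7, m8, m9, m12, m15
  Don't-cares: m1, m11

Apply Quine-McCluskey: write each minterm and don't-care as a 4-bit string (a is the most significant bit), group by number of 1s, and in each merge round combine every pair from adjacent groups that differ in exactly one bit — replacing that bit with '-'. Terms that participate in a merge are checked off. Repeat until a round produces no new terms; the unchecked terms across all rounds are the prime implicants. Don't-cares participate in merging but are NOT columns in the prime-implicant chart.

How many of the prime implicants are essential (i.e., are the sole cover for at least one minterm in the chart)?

2

size-2^0 implicants → 0001(✓)  0010(✓)  0011(✓)  0100(✓)  0101(✓)  0110(✓)  0111(✓)  1000(✓)  1001(✓)  1011(✓)  1100(✓)  1111(✓)
size-2^1 implicants → -001(✓)  -011(✓)  -100  -111(✓)  0-01(✓)  0-10(✓)  0-11(✓)  00-1(✓)  001-(✓)  01-0(✓)  01-1(✓)  010-(✓)  011-(✓)  1-00  1-11(✓)  10-1(✓)  100-
size-2^2 implicants → --11  -0-1  0--1  0-1-  01--
Unchecked terms (primes): --11, -0-1, -100, 0--1, 0-1-, 01--, 1-00, 100-
Minterm coverage:
  m2 ⊆ 0-1- [E]
  m3 ⊆ --11,-0-1,0--1,0-1-
  m4 ⊆ -100,01--
  m5 ⊆ 0--1,01--
  m6 ⊆ 0-1-,01--
  m7 ⊆ --11,0--1,0-1-,01--
  m8 ⊆ 1-00,100-
  m9 ⊆ -0-1,100-
  m12 ⊆ -100,1-00
  m15 ⊆ --11 [E]
E = {--11, 0-1-}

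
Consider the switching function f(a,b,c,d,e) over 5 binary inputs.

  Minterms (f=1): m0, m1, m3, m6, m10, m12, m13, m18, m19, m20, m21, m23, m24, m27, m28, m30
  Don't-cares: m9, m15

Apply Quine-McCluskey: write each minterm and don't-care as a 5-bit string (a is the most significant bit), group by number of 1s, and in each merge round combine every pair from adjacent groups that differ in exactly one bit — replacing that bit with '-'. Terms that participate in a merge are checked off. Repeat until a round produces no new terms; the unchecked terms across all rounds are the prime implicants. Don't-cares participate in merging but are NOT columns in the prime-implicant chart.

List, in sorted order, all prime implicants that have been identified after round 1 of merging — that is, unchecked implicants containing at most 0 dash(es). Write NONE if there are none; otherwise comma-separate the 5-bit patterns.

00110, 01010

[col 0] 00000*, 00001*, 00011*, 00110, 01001*, 01010, 01100*, 01101*, 01111*, 10010*, 10011*, 10100*, 10101*, 10111*, 11000*, 11011*, 11100*, 11110*
[col 1] -0011, -1100, 0-001, 000-1, 0000-, 01-01, 011-1, 0110-, 1-011, 1-100, 10-11, 1001-, 101-1, 1010-, 11-00, 111-0
Prime implicants: -0011, -1100, 0-001, 000-1, 0000-, 00110, 01-01, 01010, 011-1, 0110-, 1-011, 1-100, 10-11, 1001-, 101-1, 1010-, 11-00, 111-0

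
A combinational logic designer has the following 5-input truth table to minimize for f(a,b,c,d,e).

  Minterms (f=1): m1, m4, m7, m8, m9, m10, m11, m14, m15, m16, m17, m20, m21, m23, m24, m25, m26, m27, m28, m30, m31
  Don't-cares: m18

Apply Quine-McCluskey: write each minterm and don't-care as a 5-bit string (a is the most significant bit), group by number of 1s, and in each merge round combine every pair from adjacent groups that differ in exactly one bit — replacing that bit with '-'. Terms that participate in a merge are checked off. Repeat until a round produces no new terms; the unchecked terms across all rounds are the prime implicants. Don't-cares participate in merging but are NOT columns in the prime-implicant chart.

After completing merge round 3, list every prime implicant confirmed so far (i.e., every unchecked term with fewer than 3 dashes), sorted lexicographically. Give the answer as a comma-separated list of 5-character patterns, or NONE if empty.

[col 0] 00001*, 00100*, 00111*, 01000*, 01001*, 01010*, 01011*, 01110*, 01111*, 10000*, 10001*, 10010*, 10100*, 10101*, 10111*, 11000*, 11001*, 11010*, 11011*, 11100*, 11110*, 11111*
[col 1] -0001*, -0100, -0111*, -1000*, -1001*, -1010*, -1011*, -1110*, -1111*, 0-001*, 0-111*, 01-10*, 01-11*, 010-0*, 010-1*, 0100-*, 0101-*, 0111-*, 1-000*, 1-001*, 1-010*, 1-100*, 1-111*, 10-00*, 10-01*, 100-0*, 1000-*, 101-1, 1010-*, 11-00*, 11-10*, 11-11*, 110-0*, 110-1*, 1100-*, 1101-*, 111-0*, 1111-*
[col 2] --001, --111, -1-10*, -1-11*, -10-0*, -10-1*, -100-*, -101-*, -111-*, 01-1-*, 010--*, 1--00, 1-0-0, 1-00-, 10-0-, 11--0, 11-1-*, 110--*
[col 3] -1-1-, -10--
Prime implicants: --001, --111, -0100, -1-1-, -10--, 1--00, 1-0-0, 1-00-, 10-0-, 101-1, 11--0

--001, --111, -0100, 1--00, 1-0-0, 1-00-, 10-0-, 101-1, 11--0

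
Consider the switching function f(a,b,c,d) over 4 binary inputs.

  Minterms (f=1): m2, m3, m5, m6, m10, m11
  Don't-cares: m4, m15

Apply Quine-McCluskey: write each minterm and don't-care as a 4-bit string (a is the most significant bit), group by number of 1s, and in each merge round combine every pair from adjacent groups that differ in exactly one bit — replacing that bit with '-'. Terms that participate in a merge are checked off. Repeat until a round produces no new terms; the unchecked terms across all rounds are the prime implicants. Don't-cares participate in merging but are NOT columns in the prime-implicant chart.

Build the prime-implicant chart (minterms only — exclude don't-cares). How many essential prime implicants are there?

size-2^0 implicants → 0010(✓)  0011(✓)  0100(✓)  0101(✓)  0110(✓)  1010(✓)  1011(✓)  1111(✓)
size-2^1 implicants → -010(✓)  -011(✓)  0-10  001-(✓)  01-0  010-  1-11  101-(✓)
size-2^2 implicants → -01-
Unchecked terms (primes): -01-, 0-10, 01-0, 010-, 1-11
Minterm coverage:
  m2 ⊆ -01-,0-10
  m3 ⊆ -01- [E]
  m5 ⊆ 010- [E]
  m6 ⊆ 0-10,01-0
  m10 ⊆ -01- [E]
  m11 ⊆ -01-,1-11
E = {-01-, 010-}

2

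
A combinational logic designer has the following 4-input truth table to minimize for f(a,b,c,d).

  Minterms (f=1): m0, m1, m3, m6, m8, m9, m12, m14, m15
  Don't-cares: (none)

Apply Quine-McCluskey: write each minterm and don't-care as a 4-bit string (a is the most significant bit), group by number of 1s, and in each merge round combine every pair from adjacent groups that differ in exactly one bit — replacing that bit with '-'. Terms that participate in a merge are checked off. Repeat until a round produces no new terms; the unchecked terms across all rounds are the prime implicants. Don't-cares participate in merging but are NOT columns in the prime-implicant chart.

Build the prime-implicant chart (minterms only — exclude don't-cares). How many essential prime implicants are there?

4

[col 0] 0000*, 0001*, 0011*, 0110*, 1000*, 1001*, 1100*, 1110*, 1111*
[col 1] -000*, -001*, -110, 00-1, 000-*, 1-00, 100-*, 11-0, 111-
[col 2] -00-
Prime implicants: -00-, -110, 00-1, 1-00, 11-0, 111-
PI chart (minterm → PIs covering it):
  0 | -00-  (sole → essential)
  1 | -00-,00-1
  3 | 00-1  (sole → essential)
  6 | -110  (sole → essential)
  8 | -00-,1-00
  9 | -00-  (sole → essential)
  12 | 1-00,11-0
  14 | -110,11-0,111-
  15 | 111-  (sole → essential)
Essential prime implicants: -00-, -110, 00-1, 111-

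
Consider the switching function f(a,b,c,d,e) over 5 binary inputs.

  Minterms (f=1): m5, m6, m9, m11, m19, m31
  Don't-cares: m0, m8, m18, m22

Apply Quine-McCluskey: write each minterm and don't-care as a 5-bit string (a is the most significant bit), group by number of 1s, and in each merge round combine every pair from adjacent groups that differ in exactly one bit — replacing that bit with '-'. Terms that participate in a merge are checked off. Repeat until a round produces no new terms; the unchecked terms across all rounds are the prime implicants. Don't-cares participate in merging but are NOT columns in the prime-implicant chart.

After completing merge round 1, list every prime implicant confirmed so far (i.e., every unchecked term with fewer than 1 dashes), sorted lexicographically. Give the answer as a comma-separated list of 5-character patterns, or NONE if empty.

00101, 11111

size-2^0 implicants → 00000(✓)  00101  00110(✓)  01000(✓)  01001(✓)  01011(✓)  10010(✓)  10011(✓)  10110(✓)  11111
size-2^1 implicants → -0110  0-000  010-1  0100-  10-10  1001-
Unchecked terms (primes): -0110, 0-000, 00101, 010-1, 0100-, 10-10, 1001-, 11111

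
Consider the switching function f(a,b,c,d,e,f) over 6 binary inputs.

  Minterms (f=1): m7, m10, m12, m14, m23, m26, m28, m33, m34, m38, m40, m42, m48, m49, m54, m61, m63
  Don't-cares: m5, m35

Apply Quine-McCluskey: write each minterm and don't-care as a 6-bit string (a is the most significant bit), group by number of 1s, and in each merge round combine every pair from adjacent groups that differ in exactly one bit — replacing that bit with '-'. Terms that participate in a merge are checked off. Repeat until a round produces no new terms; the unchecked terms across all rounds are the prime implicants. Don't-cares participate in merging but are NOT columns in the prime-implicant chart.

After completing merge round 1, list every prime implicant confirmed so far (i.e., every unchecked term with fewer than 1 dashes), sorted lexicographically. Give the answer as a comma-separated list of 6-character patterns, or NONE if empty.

size-2^0 implicants → 000101(✓)  000111(✓)  001010(✓)  001100(✓)  001110(✓)  010111(✓)  011010(✓)  011100(✓)  100001(✓)  100010(✓)  100011(✓)  100110(✓)  101000(✓)  101010(✓)  110000(✓)  110001(✓)  110110(✓)  111101(✓)  111111(✓)
size-2^1 implicants → -01010  0-0111  0-1010  0-1100  0001-1  001-10  0011-0  1-0001  1-0110  10-010  100-10  1000-1  10001-  1010-0  11000-  1111-1
Unchecked terms (primes): -01010, 0-0111, 0-1010, 0-1100, 0001-1, 001-10, 0011-0, 1-0001, 1-0110, 10-010, 100-10, 1000-1, 10001-, 1010-0, 11000-, 1111-1

NONE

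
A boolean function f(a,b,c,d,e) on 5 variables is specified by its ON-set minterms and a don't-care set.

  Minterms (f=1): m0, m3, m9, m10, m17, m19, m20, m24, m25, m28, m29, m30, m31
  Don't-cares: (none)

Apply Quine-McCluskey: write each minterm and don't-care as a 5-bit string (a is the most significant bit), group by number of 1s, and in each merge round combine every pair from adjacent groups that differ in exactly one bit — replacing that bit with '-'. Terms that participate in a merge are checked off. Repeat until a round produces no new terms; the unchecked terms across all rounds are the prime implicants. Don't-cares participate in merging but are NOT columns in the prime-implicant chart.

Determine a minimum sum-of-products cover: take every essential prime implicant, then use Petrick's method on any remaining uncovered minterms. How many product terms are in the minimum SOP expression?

8

Round 0: 00000 00011✓ 01001✓ 01010 10001✓ 10011✓ 10100✓ 11000✓ 11001✓ 11100✓ 11101✓ 11110✓ 11111✓
Round 1: -0011 -1001 1-001 1-100 100-1 11-00✓ 11-01✓ 1100-✓ 111-0✓ 111-1✓ 1110-✓ 1111-✓
Round 2: 11-0- 111--
PIs = {-0011, -1001, 00000, 01010, 1-001, 1-100, 100-1, 11-0-, 111--}
Coverage chart:
  m0: 00000 ←essential
  m3: -0011 ←essential
  m9: -1001 ←essential
  m10: 01010 ←essential
  m17: 1-001,100-1
  m19: -0011,100-1
  m20: 1-100 ←essential
  m24: 11-0- ←essential
  m25: -1001,1-001,11-0-
  m28: 1-100,11-0-,111--
  m29: 11-0-,111--
  m30: 111-- ←essential
  m31: 111-- ←essential
Essential: -0011, -1001, 00000, 01010, 1-100, 11-0-, 111--
Petrick residual → 1-001
Min cover (8 terms): b'c'de + bc'd'e + a'b'c'd'e' + a'bc'de' + ac'd'e + acd'e' + abd' + abc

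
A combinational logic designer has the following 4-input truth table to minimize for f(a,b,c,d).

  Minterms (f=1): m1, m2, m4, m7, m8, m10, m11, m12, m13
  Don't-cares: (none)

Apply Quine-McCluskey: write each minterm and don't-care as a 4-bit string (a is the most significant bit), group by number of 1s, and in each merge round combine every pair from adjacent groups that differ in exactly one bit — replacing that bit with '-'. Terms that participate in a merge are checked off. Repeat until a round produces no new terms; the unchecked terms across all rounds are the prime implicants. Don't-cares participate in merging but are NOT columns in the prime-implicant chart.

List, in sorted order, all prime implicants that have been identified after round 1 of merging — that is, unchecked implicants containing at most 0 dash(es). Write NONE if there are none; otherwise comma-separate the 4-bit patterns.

0001, 0111

Round 0: 0001 0010✓ 0100✓ 0111 1000✓ 1010✓ 1011✓ 1100✓ 1101✓
Round 1: -010 -100 1-00 10-0 101- 110-
PIs = {-010, -100, 0001, 0111, 1-00, 10-0, 101-, 110-}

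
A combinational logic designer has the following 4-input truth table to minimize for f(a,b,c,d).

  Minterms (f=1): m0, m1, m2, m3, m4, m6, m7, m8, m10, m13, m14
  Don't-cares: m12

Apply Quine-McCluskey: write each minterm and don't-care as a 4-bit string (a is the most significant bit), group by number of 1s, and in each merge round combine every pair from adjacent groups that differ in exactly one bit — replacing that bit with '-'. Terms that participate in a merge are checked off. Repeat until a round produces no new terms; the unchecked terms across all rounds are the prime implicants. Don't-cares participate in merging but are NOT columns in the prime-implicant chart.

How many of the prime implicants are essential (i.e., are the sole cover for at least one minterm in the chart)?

[col 0] 0000*, 0001*, 0010*, 0011*, 0100*, 0110*, 0111*, 1000*, 1010*, 1100*, 1101*, 1110*
[col 1] -000*, -010*, -100*, -110*, 0-00*, 0-10*, 0-11*, 00-0*, 00-1*, 000-*, 001-*, 01-0*, 011-*, 1-00*, 1-10*, 10-0*, 11-0*, 110-
[col 2] --00*, --10*, -0-0*, -1-0*, 0--0*, 0-1-, 00--, 1--0*
[col 3] ---0
Prime implicants: ---0, 0-1-, 00--, 110-
PI chart (minterm → PIs covering it):
  0 | ---0,00--
  1 | 00--  (sole → essential)
  2 | ---0,0-1-,00--
  3 | 0-1-,00--
  4 | ---0  (sole → essential)
  6 | ---0,0-1-
  7 | 0-1-  (sole → essential)
  8 | ---0  (sole → essential)
  10 | ---0  (sole → essential)
  13 | 110-  (sole → essential)
  14 | ---0  (sole → essential)
Essential prime implicants: ---0, 0-1-, 00--, 110-

4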